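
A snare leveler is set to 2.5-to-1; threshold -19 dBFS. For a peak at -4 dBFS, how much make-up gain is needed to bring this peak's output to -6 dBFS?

Overshoot 15 dB → 15/2.5 = 6 dB after compression, so the compressed level is -19 + 6 = -13 dBFS.
Make-up = target − compressed = -6 − (-13) = 7 dB.

7 dB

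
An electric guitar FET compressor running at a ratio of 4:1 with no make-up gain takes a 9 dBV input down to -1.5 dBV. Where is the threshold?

Input is 14 dB above T (since output overshoot × R = input overshoot: (-1.5 − T)·4 = 9 − T gives T = -5 dBV).
Check: -5 + (9 − (-5))/4 = -5 + 3.5 = -1.5 dBV. ✓

-5 dBV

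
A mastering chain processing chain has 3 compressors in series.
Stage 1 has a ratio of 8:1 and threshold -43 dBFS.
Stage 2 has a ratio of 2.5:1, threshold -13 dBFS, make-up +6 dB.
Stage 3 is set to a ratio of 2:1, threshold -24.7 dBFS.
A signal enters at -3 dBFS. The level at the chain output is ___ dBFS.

-32 dBFS

Stage 1: 40 dB above -43 dBFS, reduced 8:1 to 5 dB above → -38 dBFS.
Stage 2: below threshold (-38 ≤ -13); passes unchanged; make-up brings it to -32 dBFS.
Stage 3: below threshold (-32 ≤ -24.7); passes unchanged; output -32 dBFS.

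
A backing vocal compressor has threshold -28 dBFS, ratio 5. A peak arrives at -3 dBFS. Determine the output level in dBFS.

-3 dBFS sits 25 dB over threshold.
5:1 compression reduces that to 25/5 = 5 dB over.
Output = -28 + 5 = -23 dBFS.

-23 dBFS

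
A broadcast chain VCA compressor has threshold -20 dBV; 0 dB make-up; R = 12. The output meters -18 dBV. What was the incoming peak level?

Post-compression overshoot = -18 − (-20) = 2 dB.
Before 12:1 compression the overshoot was 2 × 12 = 24 dB, so input = -20 + 24 = 4 dBV.

4 dBV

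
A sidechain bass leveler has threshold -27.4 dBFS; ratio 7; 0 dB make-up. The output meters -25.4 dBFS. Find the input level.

That's 2 dB above the -27.4 dBFS threshold.
Before 7:1 compression the overshoot was 2 × 7 = 14 dB, so input = -27.4 + 14 = -13.4 dBFS.

-13.4 dBFS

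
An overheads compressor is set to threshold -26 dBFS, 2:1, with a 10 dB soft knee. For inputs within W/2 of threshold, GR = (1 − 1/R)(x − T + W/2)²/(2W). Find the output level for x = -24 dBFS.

x − T + W/2 = -24 − (-26) + 5 = 7.
GR = (1 − 1/2) × 7² / 20 = 0.5 × 49 / 20 = 1.225 dB.
Output = -24 − 1.225 = -25.225 dBFS.

-25.225 dBFS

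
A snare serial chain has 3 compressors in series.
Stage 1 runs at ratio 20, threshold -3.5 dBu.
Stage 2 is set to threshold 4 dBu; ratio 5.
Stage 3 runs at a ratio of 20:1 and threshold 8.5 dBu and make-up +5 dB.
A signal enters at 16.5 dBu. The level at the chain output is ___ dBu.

2.5 dBu

Stage 1: overshoot 20 dB → 20/20 = 1 dB → -2.5 dBu.
Stage 2: -2.5 dBu ≤ 4 dBu, so stage 2 doesn't engage; output -2.5 dBu.
Stage 3: -2.5 dBu is at or below the 8.5 dBu threshold — no compression; make-up brings it to 2.5 dBu.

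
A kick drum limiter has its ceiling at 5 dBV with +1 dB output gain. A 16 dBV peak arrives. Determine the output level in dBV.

6 dBV

At ∞:1, everything above 5 dBV is held at the ceiling.
Output gain then adds 1 dB: 5 + 1 = 6 dBV.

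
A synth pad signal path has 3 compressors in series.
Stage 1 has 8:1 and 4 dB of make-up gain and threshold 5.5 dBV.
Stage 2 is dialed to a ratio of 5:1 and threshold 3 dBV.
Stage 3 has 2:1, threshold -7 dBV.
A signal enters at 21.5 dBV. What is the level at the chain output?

-1.15 dBV

Stage 1: 21.5 dBV is 16 dB over 5.5 dBV; at 8:1 that becomes 2 dB over, giving 7.5 dBV; +4 dB make-up → 11.5 dBV.
Stage 2: overshoot 8.5 dB → 8.5/5 = 1.7 dB → 4.7 dBV.
Stage 3: 4.7 dBV is 11.7 dB over -7 dBV; at 2:1 that becomes 5.85 dB over, giving -1.15 dBV.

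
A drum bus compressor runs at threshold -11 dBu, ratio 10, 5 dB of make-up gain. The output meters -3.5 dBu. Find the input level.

14 dBu

Before make-up, the level was -3.5 − 5 = -8.5 dBu.
That's 2.5 dB above the -11 dBu threshold.
Undo the ratio: input overshoot = 2.5 × 10 = 25 dB, giving input = 14 dBu.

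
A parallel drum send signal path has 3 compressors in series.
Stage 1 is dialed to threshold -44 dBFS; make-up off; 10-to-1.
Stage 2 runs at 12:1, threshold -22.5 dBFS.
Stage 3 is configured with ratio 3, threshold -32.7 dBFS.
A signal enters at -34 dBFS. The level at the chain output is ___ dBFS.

Stage 1: overshoot 10 dB → 10/10 = 1 dB → -43 dBFS.
Stage 2: -43 dBFS ≤ -22.5 dBFS, so stage 2 doesn't engage; output -43 dBFS.
Stage 3: -43 dBFS is at or below the -32.7 dBFS threshold — no compression; output -43 dBFS.

-43 dBFS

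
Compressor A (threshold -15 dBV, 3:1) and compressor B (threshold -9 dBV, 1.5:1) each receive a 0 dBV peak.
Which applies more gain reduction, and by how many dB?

A, by 7 dB

A: overshoot 15 dB → output overshoot 5 dB → GR 10 dB.
B: overshoot 9 dB → output overshoot 6 dB → GR 3 dB.
A applies 7 dB more gain reduction.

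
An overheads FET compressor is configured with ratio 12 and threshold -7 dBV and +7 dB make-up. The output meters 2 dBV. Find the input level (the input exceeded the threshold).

Before make-up, the level was 2 − 7 = -5 dBV.
The compressed level sits -5 − (-7) = 2 dB over threshold.
Input overshoot = R × output overshoot = 24 dB → input = -7 + 24 = 17 dBV.

17 dBV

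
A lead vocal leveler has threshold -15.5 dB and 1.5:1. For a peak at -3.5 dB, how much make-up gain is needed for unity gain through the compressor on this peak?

Without make-up, output = threshold + overshoot/1.5 = -15.5 + 8 = -7.5 dB.
Gap to target: 4 dB.

4 dB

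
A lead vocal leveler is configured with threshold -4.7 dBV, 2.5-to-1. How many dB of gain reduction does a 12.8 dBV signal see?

12.8 dBV exceeds the threshold by 17.5 dB.
At 2.5:1, output sits 17.5/2.5 = 7 dB above threshold.
So the signal is attenuated by 17.5 − 7 = 10.5 dB.

10.5 dB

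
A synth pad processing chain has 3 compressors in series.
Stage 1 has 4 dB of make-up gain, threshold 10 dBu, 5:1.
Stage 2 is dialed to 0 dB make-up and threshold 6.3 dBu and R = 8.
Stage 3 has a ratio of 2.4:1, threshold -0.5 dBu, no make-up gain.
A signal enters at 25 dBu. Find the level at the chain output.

2.890625 dBu

Stage 1: 25 dBu is 15 dB over 10 dBu; at 5:1 that becomes 3 dB over, giving 13 dBu; +4 dB make-up → 17 dBu.
Stage 2: overshoot 10.7 dB → 10.7/8 = 1.3375 dB → 7.6375 dBu.
Stage 3: 8.1375 dB above -0.5 dBu, reduced 2.4:1 to 3.390625 dB above → 2.890625 dBu.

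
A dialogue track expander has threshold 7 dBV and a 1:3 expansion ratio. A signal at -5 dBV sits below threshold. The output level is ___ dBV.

-29 dBV

The input is 12 dB below the 7 dBV threshold.
A 1:3 expander multiplies undershoot by 3: 12 × 3 = 36 dB below threshold.
Output = 7 − 36 = -29 dBV.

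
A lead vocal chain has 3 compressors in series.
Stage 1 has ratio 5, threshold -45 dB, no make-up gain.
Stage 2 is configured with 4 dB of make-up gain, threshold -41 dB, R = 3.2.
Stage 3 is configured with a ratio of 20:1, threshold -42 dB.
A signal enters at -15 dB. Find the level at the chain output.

-41.71875 dB

Stage 1: overshoot 30 dB → 30/5 = 6 dB → -39 dB.
Stage 2: overshoot 2 dB → 2/3.2 = 0.625 dB → -40.375 dB; +4 dB make-up → -36.375 dB.
Stage 3: -36.375 dB is 5.625 dB over -42 dB; at 20:1 that becomes 0.28125 dB over, giving -41.71875 dB.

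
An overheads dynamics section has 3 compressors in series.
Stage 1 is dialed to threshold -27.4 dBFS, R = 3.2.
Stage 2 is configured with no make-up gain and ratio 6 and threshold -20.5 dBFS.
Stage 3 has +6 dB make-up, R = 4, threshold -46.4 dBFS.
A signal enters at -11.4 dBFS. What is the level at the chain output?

Stage 1: overshoot 16 dB → 16/3.2 = 5 dB → -22.4 dBFS.
Stage 2: -22.4 dBFS is at or below the -20.5 dBFS threshold — no compression; output -22.4 dBFS.
Stage 3: -22.4 dBFS is 24 dB over -46.4 dBFS; at 4:1 that becomes 6 dB over, giving -40.4 dBFS; +6 dB make-up → -34.4 dBFS.

-34.4 dBFS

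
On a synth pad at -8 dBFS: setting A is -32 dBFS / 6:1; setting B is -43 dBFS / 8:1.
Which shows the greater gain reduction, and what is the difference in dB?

B, by 10.625 dB

A: overshoot 24 dB → output overshoot 4 dB → GR 20 dB.
B: overshoot 35 dB → output overshoot 4.375 dB → GR 30.625 dB.
Difference: 10.625 dB in favour of B.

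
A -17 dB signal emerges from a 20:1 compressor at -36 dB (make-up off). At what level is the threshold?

-37 dB

Let T be the threshold. Output overshoot = (input overshoot)/R, so -36 − T = (-17 − T)/20.
20·(-36 − T) = -17 − T → 19·T = -720 − (-17) = -703.
T = -703/19 = -37 dB.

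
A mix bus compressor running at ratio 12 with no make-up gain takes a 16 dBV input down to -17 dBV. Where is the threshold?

Gain reduction = 16 − (-17) = 33 dB; output overshoot = GR / (R − 1) = 33 / 11 = 3 dB.
Threshold = output − output overshoot = -17 − 3 = -20 dBV.

-20 dBV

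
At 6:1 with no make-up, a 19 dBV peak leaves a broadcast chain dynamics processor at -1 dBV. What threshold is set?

-5 dBV

Let T be the threshold. Output overshoot = (input overshoot)/R, so -1 − T = (19 − T)/6.
6·(-1 − T) = 19 − T → 5·T = -6 − 19 = -25.
T = -25/5 = -5 dBV.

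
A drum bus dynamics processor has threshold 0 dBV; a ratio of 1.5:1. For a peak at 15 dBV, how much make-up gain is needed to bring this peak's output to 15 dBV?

Without make-up, output = threshold + overshoot/1.5 = 0 + 10 = 10 dBV.
Gap to target: 5 dB.

5 dB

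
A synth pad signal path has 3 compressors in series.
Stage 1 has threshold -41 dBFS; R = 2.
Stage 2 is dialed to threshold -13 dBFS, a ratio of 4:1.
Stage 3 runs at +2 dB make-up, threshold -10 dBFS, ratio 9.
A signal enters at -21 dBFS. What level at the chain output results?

Stage 1: 20 dB above -41 dBFS, reduced 2:1 to 10 dB above → -31 dBFS.
Stage 2: below threshold (-31 ≤ -13); passes unchanged; output -31 dBFS.
Stage 3: -31 dBFS is at or below the -10 dBFS threshold — no compression; make-up brings it to -29 dBFS.

-29 dBFS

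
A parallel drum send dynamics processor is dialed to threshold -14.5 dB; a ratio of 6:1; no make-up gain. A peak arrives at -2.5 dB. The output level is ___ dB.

The input is 12 dB above the -14.5 dB threshold.
At 6:1 the overshoot is divided by 6, leaving 2 dB above threshold.
That puts the output at -12.5 dB.

-12.5 dB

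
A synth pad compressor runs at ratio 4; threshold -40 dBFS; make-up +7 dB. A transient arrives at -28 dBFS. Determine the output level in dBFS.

Overshoot: -28 − (-40) = 12 dB.
At 4:1 the overshoot is divided by 4, leaving 3 dB above threshold.
Output = -40 + 3 = -37 dBFS; make-up adds 7 dB, giving -30 dBFS.

-30 dBFS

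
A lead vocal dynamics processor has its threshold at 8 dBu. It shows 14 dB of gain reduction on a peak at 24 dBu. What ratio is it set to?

Input overshoot = 24 − 8 = 16 dB.
Output overshoot = 16 − 14 = 2 dB.
Ratio = input overshoot / output overshoot = 16 / 2 = 8.

8:1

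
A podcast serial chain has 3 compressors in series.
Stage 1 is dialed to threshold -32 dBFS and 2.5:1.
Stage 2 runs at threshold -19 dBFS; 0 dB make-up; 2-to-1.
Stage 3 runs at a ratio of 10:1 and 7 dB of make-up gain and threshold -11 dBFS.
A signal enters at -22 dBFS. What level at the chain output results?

Stage 1: 10 dB above -32 dBFS, reduced 2.5:1 to 4 dB above → -28 dBFS.
Stage 2: -28 dBFS is at or below the -19 dBFS threshold — no compression; output -28 dBFS.
Stage 3: -28 dBFS is at or below the -11 dBFS threshold — no compression; make-up brings it to -21 dBFS.

-21 dBFS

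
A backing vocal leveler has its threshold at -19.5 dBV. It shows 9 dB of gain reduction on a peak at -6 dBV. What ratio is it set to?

3:1

Input overshoot = -6 − (-19.5) = 13.5 dB.
Output overshoot = 13.5 − 9 = 4.5 dB.
Ratio = input overshoot / output overshoot = 13.5 / 4.5 = 3.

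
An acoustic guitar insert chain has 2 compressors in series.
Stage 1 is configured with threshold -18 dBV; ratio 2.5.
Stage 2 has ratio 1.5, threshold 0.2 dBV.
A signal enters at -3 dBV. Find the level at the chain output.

Stage 1: -3 dBV is 15 dB over -18 dBV; at 2.5:1 that becomes 6 dB over, giving -12 dBV.
Stage 2: -12 dBV ≤ 0.2 dBV, so stage 2 doesn't engage; output -12 dBV.

-12 dBV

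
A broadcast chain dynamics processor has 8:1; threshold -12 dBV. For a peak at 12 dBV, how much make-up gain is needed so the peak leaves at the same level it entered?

21 dB

The peak compresses to -12 + 24/8 = -9 dBV.
To reach 12 dBV requires 12 − (-9) = 21 dB of make-up.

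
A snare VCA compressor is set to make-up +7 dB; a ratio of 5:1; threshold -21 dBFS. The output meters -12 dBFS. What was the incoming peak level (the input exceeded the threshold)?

-11 dBFS

Before make-up, the level was -12 − 7 = -19 dBFS.
Post-compression overshoot = -19 − (-21) = 2 dB.
Undo the ratio: input overshoot = 2 × 5 = 10 dB, giving input = -11 dBFS.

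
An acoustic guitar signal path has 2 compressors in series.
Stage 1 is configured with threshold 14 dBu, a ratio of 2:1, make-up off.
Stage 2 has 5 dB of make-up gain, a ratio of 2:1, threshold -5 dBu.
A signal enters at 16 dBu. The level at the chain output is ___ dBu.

10 dBu

Stage 1: 16 dBu is 2 dB over 14 dBu; at 2:1 that becomes 1 dB over, giving 15 dBu.
Stage 2: overshoot 20 dB → 20/2 = 10 dB → 5 dBu; +5 dB make-up → 10 dBu.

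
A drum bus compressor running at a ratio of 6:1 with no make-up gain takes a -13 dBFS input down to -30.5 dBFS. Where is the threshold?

-34 dBFS

Gain reduction = -13 − (-30.5) = 17.5 dB; output overshoot = GR / (R − 1) = 17.5 / 5 = 3.5 dB.
Threshold = output − output overshoot = -30.5 − 3.5 = -34 dBFS.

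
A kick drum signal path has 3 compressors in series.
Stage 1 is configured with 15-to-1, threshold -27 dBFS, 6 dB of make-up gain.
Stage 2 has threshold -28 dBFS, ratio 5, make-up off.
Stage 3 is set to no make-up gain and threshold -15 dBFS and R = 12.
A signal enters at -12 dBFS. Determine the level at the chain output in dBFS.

Stage 1: -12 dBFS is 15 dB over -27 dBFS; at 15:1 that becomes 1 dB over, giving -26 dBFS; +6 dB make-up → -20 dBFS.
Stage 2: overshoot 8 dB → 8/5 = 1.6 dB → -26.4 dBFS.
Stage 3: -26.4 dBFS ≤ -15 dBFS, so stage 3 doesn't engage; output -26.4 dBFS.

-26.4 dBFS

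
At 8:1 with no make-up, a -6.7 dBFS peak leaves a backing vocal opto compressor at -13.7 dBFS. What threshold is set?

-14.7 dBFS

Gain reduction = -6.7 − (-13.7) = 7 dB; output overshoot = GR / (R − 1) = 7 / 7 = 1 dB.
Threshold = output − output overshoot = -13.7 − 1 = -14.7 dBFS.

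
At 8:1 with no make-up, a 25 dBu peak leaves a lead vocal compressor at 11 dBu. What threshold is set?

9 dBu

Gain reduction = 25 − 11 = 14 dB; output overshoot = GR / (R − 1) = 14 / 7 = 2 dB.
Threshold = output − output overshoot = 11 − 2 = 9 dBu.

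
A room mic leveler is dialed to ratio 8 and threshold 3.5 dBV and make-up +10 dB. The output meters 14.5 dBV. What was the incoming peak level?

11.5 dBV

Remove make-up: 14.5 − 10 = 4.5 dBV.
The compressed level sits 4.5 − 3.5 = 1 dB over threshold.
Input overshoot = R × output overshoot = 8 dB → input = 3.5 + 8 = 11.5 dBV.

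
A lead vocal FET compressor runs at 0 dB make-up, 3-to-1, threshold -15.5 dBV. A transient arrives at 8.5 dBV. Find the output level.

Overshoot: 8.5 − (-15.5) = 24 dB.
The 24 dB excess becomes 8 dB after 3:1 reduction.
That puts the output at -7.5 dBV.

-7.5 dBV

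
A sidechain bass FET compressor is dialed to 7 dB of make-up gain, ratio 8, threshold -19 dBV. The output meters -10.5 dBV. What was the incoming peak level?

Stripping the +7 dB make-up gives -17.5 dBV at the gain stage.
The compressed level sits -17.5 − (-19) = 1.5 dB over threshold.
Before 8:1 compression the overshoot was 1.5 × 8 = 12 dB, so input = -19 + 12 = -7 dBV.

-7 dBV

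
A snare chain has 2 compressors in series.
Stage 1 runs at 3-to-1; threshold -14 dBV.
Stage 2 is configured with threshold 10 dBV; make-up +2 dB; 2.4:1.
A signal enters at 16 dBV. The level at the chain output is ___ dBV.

-2 dBV

Stage 1: 30 dB above -14 dBV, reduced 3:1 to 10 dB above → -4 dBV.
Stage 2: -4 dBV is at or below the 10 dBV threshold — no compression; make-up brings it to -2 dBV.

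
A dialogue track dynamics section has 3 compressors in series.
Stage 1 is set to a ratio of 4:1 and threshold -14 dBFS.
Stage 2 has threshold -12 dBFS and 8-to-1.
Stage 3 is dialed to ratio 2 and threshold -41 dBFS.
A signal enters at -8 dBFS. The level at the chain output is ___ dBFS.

-26.75 dBFS

Stage 1: 6 dB above -14 dBFS, reduced 4:1 to 1.5 dB above → -12.5 dBFS.
Stage 2: -12.5 dBFS is at or below the -12 dBFS threshold — no compression; output -12.5 dBFS.
Stage 3: overshoot 28.5 dB → 28.5/2 = 14.25 dB → -26.75 dBFS.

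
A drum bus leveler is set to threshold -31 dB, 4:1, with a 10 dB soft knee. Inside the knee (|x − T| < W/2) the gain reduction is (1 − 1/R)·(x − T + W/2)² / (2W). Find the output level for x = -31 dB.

x − T + W/2 = -31 − (-31) + 5 = 5.
GR = (1 − 1/4) × 5² / 20 = 0.75 × 25 / 20 = 0.9375 dB.
Output = -31 − 0.9375 = -31.9375 dB.

-31.9375 dB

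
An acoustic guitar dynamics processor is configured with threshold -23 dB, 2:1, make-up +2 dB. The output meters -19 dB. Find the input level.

-19 dB

Remove make-up: -19 − 2 = -21 dB.
That's 2 dB above the -23 dB threshold.
Before 2:1 compression the overshoot was 2 × 2 = 4 dB, so input = -23 + 4 = -19 dB.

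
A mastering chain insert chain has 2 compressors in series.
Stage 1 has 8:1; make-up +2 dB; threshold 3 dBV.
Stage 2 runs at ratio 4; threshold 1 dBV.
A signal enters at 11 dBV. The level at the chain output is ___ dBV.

Stage 1: 8 dB above 3 dBV, reduced 8:1 to 1 dB above → 4 dBV; +2 dB make-up → 6 dBV.
Stage 2: overshoot 5 dB → 5/4 = 1.25 dB → 2.25 dBV.

2.25 dBV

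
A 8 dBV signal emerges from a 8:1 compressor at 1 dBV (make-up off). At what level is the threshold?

0 dBV

Gain reduction = 8 − 1 = 7 dB; output overshoot = GR / (R − 1) = 7 / 7 = 1 dB.
Threshold = output − output overshoot = 1 − 1 = 0 dBV.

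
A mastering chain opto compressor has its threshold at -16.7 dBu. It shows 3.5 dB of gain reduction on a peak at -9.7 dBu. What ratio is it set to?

Input overshoot = -9.7 − (-16.7) = 7 dB.
Output overshoot = 7 − 3.5 = 3.5 dB.
Ratio = input overshoot / output overshoot = 7 / 3.5 = 2.

2:1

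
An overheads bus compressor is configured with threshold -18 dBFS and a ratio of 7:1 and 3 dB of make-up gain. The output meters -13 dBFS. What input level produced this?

Stripping the +3 dB make-up gives -16 dBFS at the gain stage.
The compressed level sits -16 − (-18) = 2 dB over threshold.
Input overshoot = R × output overshoot = 14 dB → input = -18 + 14 = -4 dBFS.

-4 dBFS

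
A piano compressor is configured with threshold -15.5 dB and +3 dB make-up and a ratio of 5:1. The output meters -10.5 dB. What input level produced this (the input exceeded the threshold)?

-5.5 dB

Remove make-up: -10.5 − 3 = -13.5 dB.
Post-compression overshoot = -13.5 − (-15.5) = 2 dB.
Undo the ratio: input overshoot = 2 × 5 = 10 dB, giving input = -5.5 dB.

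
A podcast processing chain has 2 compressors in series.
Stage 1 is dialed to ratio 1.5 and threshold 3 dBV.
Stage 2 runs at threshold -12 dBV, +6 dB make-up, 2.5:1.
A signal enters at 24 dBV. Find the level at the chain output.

Stage 1: overshoot 21 dB → 21/1.5 = 14 dB → 17 dBV.
Stage 2: 29 dB above -12 dBV, reduced 2.5:1 to 11.6 dB above → -0.4 dBV; +6 dB make-up → 5.6 dBV.

5.6 dBV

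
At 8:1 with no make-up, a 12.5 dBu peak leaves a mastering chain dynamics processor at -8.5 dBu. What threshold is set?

-11.5 dBu

Gain reduction = 12.5 − (-8.5) = 21 dB; output overshoot = GR / (R − 1) = 21 / 7 = 3 dB.
Threshold = output − output overshoot = -8.5 − 3 = -11.5 dBu.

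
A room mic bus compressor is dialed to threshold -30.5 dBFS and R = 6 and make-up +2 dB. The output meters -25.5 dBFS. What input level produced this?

-12.5 dBFS

Before make-up, the level was -25.5 − 2 = -27.5 dBFS.
Post-compression overshoot = -27.5 − (-30.5) = 3 dB.
Before 6:1 compression the overshoot was 3 × 6 = 18 dB, so input = -30.5 + 18 = -12.5 dBFS.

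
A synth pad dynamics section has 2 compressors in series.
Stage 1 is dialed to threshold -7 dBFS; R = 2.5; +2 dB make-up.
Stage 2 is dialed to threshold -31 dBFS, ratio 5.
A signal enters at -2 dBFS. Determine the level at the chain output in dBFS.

-25.4 dBFS

Stage 1: overshoot 5 dB → 5/2.5 = 2 dB → -5 dBFS; +2 dB make-up → -3 dBFS.
Stage 2: -3 dBFS is 28 dB over -31 dBFS; at 5:1 that becomes 5.6 dB over, giving -25.4 dBFS.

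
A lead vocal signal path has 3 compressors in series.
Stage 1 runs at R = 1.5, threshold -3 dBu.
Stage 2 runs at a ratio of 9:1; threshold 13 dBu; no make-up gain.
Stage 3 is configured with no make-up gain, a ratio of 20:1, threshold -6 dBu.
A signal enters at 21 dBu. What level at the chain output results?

Stage 1: 24 dB above -3 dBu, reduced 1.5:1 to 16 dB above → 13 dBu.
Stage 2: 13 dBu ≤ 13 dBu, so stage 2 doesn't engage; output 13 dBu.
Stage 3: 13 dBu is 19 dB over -6 dBu; at 20:1 that becomes 0.95 dB over, giving -5.05 dBu.

-5.05 dBu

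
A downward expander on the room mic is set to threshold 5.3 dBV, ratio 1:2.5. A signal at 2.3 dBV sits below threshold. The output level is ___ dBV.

Undershoot = 5.3 − 2.3 = 3 dB.
At 1:2.5, that expands to 7.5 dB under threshold.
Output = 5.3 − 7.5 = -2.2 dBV.

-2.2 dBV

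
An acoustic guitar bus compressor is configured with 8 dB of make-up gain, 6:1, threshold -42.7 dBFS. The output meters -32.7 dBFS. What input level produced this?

-30.7 dBFS

Before make-up, the level was -32.7 − 8 = -40.7 dBFS.
That's 2 dB above the -42.7 dBFS threshold.
Before 6:1 compression the overshoot was 2 × 6 = 12 dB, so input = -42.7 + 12 = -30.7 dBFS.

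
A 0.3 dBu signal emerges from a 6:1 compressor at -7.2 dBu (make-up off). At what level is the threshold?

-8.7 dBu

Gain reduction = 0.3 − (-7.2) = 7.5 dB; output overshoot = GR / (R − 1) = 7.5 / 5 = 1.5 dB.
Threshold = output − output overshoot = -7.2 − 1.5 = -8.7 dBu.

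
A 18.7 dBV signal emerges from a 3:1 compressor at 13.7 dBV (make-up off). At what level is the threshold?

Input is 7.5 dB above T (since output overshoot × R = input overshoot: (13.7 − T)·3 = 18.7 − T gives T = 11.2 dBV).
Check: 11.2 + (18.7 − 11.2)/3 = 11.2 + 2.5 = 13.7 dBV. ✓

11.2 dBV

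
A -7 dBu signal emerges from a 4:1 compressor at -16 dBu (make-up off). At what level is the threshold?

-19 dBu

Gain reduction = -7 − (-16) = 9 dB; output overshoot = GR / (R − 1) = 9 / 3 = 3 dB.
Threshold = output − output overshoot = -16 − 3 = -19 dBu.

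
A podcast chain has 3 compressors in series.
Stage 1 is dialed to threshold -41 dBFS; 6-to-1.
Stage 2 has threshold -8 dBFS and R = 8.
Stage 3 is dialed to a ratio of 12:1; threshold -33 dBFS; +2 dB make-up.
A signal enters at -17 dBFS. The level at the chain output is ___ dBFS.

-35 dBFS

Stage 1: 24 dB above -41 dBFS, reduced 6:1 to 4 dB above → -37 dBFS.
Stage 2: below threshold (-37 ≤ -8); passes unchanged; output -37 dBFS.
Stage 3: -37 dBFS is at or below the -33 dBFS threshold — no compression; make-up brings it to -35 dBFS.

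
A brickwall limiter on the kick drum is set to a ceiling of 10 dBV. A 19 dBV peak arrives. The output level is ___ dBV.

10 dBV

The limiter clamps the peak to its 10 dBV ceiling.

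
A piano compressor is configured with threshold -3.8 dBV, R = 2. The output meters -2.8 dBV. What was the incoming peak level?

-1.8 dBV

The compressed level sits -2.8 − (-3.8) = 1 dB over threshold.
Input overshoot = R × output overshoot = 2 dB → input = -3.8 + 2 = -1.8 dBV.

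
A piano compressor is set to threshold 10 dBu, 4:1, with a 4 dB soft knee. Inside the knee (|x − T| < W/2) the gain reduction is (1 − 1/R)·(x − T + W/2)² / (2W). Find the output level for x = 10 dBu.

x − T + W/2 = 10 − 10 + 2 = 2.
GR = (1 − 1/4) × 2² / 8 = 0.75 × 4 / 8 = 0.375 dB.
Output = 10 − 0.375 = 9.625 dBu.

9.625 dBu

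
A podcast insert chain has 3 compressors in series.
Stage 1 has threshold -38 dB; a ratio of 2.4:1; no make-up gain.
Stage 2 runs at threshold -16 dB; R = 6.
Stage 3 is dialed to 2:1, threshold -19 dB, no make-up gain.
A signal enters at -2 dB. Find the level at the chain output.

-23 dB

Stage 1: 36 dB above -38 dB, reduced 2.4:1 to 15 dB above → -23 dB.
Stage 2: below threshold (-23 ≤ -16); passes unchanged; output -23 dB.
Stage 3: below threshold (-23 ≤ -19); passes unchanged; output -23 dB.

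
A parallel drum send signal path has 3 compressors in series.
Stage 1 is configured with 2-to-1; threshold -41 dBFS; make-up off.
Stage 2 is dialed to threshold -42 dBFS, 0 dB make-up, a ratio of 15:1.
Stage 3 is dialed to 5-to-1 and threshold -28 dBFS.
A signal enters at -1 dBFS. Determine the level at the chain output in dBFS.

Stage 1: overshoot 40 dB → 40/2 = 20 dB → -21 dBFS.
Stage 2: overshoot 21 dB → 21/15 = 1.4 dB → -40.6 dBFS.
Stage 3: below threshold (-40.6 ≤ -28); passes unchanged; output -40.6 dBFS.

-40.6 dBFS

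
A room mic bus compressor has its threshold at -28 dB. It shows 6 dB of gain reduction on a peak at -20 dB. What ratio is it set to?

4:1

Input overshoot = -20 − (-28) = 8 dB.
Output overshoot = 8 − 6 = 2 dB.
Ratio = input overshoot / output overshoot = 8 / 2 = 4.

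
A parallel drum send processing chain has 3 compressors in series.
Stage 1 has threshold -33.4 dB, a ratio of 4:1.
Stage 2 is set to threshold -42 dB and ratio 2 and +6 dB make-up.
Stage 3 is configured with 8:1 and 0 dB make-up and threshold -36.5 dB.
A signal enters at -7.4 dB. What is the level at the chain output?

-35.49375 dB

Stage 1: overshoot 26 dB → 26/4 = 6.5 dB → -26.9 dB.
Stage 2: 15.1 dB above -42 dB, reduced 2:1 to 7.55 dB above → -34.45 dB; +6 dB make-up → -28.45 dB.
Stage 3: overshoot 8.05 dB → 8.05/8 = 1.00625 dB → -35.49375 dB.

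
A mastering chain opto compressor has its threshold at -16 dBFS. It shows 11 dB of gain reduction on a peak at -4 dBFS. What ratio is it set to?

Input overshoot = -4 − (-16) = 12 dB.
Output overshoot = 12 − 11 = 1 dB.
Ratio = input overshoot / output overshoot = 12 / 1 = 12.

12:1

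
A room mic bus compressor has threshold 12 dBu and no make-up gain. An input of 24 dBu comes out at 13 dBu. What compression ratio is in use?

12:1

Input overshoot = 24 − 12 = 12 dB; output overshoot = 13 − 12 = 1 dB.
Ratio = 12 / 1 = 12.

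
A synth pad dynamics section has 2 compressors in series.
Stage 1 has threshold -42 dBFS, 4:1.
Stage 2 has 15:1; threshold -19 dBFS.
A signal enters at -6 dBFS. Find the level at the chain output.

Stage 1: overshoot 36 dB → 36/4 = 9 dB → -33 dBFS.
Stage 2: -33 dBFS ≤ -19 dBFS, so stage 2 doesn't engage; output -33 dBFS.

-33 dBFS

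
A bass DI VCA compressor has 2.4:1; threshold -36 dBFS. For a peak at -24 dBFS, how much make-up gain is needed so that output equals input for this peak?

The peak compresses to -36 + 12/2.4 = -31 dBFS.
To reach -24 dBFS requires -24 − (-31) = 7 dB of make-up.

7 dB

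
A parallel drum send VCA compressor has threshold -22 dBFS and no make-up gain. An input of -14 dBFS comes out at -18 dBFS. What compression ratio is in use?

2:1

Input overshoot = -14 − (-22) = 8 dB; output overshoot = -18 − (-22) = 4 dB.
Ratio = 8 / 4 = 2.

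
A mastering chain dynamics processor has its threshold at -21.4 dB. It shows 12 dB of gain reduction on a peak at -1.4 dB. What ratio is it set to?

2.5:1

Input overshoot = -1.4 − (-21.4) = 20 dB.
Output overshoot = 20 − 12 = 8 dB.
Ratio = input overshoot / output overshoot = 20 / 8 = 2.5.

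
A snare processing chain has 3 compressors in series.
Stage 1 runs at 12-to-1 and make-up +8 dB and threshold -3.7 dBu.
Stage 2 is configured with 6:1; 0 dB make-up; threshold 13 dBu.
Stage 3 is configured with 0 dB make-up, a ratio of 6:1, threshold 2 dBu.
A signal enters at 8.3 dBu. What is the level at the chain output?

2.55 dBu

Stage 1: 12 dB above -3.7 dBu, reduced 12:1 to 1 dB above → -2.7 dBu; +8 dB make-up → 5.3 dBu.
Stage 2: 5.3 dBu is at or below the 13 dBu threshold — no compression; output 5.3 dBu.
Stage 3: 5.3 dBu is 3.3 dB over 2 dBu; at 6:1 that becomes 0.55 dB over, giving 2.55 dBu.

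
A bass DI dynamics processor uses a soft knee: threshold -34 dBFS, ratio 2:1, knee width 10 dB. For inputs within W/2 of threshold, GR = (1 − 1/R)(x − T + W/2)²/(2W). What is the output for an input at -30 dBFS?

-32.025 dBFS

x − T + W/2 = -30 − (-34) + 5 = 9.
GR = (1 − 1/2) × 9² / 20 = 0.5 × 81 / 20 = 2.025 dB.
Output = -30 − 2.025 = -32.025 dBFS.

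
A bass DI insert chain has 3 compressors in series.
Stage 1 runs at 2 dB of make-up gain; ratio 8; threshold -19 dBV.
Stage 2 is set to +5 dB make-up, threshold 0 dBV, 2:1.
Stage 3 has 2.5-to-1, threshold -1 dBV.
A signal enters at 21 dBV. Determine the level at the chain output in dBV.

-7 dBV

Stage 1: overshoot 40 dB → 40/8 = 5 dB → -14 dBV; +2 dB make-up → -12 dBV.
Stage 2: below threshold (-12 ≤ 0); passes unchanged; make-up brings it to -7 dBV.
Stage 3: below threshold (-7 ≤ -1); passes unchanged; output -7 dBV.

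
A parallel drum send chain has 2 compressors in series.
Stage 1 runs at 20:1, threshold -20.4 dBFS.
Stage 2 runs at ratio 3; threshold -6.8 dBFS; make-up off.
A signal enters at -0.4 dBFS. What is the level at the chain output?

-19.4 dBFS

Stage 1: overshoot 20 dB → 20/20 = 1 dB → -19.4 dBFS.
Stage 2: -19.4 dBFS is at or below the -6.8 dBFS threshold — no compression; output -19.4 dBFS.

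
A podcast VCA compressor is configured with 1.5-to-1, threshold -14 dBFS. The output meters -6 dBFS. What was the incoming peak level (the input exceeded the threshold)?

-2 dBFS

That's 8 dB above the -14 dBFS threshold.
Undo the ratio: input overshoot = 8 × 1.5 = 12 dB, giving input = -2 dBFS.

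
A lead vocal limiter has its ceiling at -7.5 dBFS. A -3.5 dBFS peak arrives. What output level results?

-7.5 dBFS

A brickwall limiter is an ∞:1 compressor: any input above the ceiling is clamped to -7.5 dBFS.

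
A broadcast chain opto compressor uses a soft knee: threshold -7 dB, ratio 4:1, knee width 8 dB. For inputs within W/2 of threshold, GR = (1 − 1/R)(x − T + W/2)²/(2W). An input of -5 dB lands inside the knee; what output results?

x − T + W/2 = -5 − (-7) + 4 = 6.
GR = (1 − 1/4) × 6² / 16 = 0.75 × 36 / 16 = 1.6875 dB.
Output = -5 − 1.6875 = -6.6875 dB.

-6.6875 dB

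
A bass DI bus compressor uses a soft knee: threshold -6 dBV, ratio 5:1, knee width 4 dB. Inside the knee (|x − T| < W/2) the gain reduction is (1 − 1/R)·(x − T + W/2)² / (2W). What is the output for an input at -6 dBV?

-6.4 dBV

x − T + W/2 = -6 − (-6) + 2 = 2.
GR = (1 − 1/5) × 2² / 8 = 0.8 × 4 / 8 = 0.4 dB.
Output = -6 − 0.4 = -6.4 dBV.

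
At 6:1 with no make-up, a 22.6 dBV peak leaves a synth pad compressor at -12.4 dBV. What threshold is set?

-19.4 dBV

Input is 42 dB above T (since output overshoot × R = input overshoot: (-12.4 − T)·6 = 22.6 − T gives T = -19.4 dBV).
Check: -19.4 + (22.6 − (-19.4))/6 = -19.4 + 7 = -12.4 dBV. ✓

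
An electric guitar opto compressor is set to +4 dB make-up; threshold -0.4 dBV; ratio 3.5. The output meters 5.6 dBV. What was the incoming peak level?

Before make-up, the level was 5.6 − 4 = 1.6 dBV.
Post-compression overshoot = 1.6 − (-0.4) = 2 dB.
Input overshoot = R × output overshoot = 7 dB → input = -0.4 + 7 = 6.6 dBV.

6.6 dBV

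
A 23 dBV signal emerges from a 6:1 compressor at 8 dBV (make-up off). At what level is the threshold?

5 dBV

Let T be the threshold. Output overshoot = (input overshoot)/R, so 8 − T = (23 − T)/6.
6·(8 − T) = 23 − T → 5·T = 48 − 23 = 25.
T = 25/5 = 5 dBV.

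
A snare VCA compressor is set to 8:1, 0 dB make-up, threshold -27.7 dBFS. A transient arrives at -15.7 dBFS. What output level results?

The input is 12 dB above the -27.7 dBFS threshold.
The 12 dB excess becomes 1.5 dB after 8:1 reduction.
So the level is -27.7 + 1.5 = -26.2 dBFS.

-26.2 dBFS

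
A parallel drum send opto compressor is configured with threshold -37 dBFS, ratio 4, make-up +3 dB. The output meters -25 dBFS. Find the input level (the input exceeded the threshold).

Remove make-up: -25 − 3 = -28 dBFS.
That's 9 dB above the -37 dBFS threshold.
Input overshoot = R × output overshoot = 36 dB → input = -37 + 36 = -1 dBFS.

-1 dBFS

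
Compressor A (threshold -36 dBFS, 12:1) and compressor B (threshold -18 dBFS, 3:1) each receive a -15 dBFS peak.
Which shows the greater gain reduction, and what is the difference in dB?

A: GR = 21 − 21/12 = 19.25 dB.
B: GR = 3 − 3/3 = 2 dB.
A reduces 17.25 dB more.

A, by 17.25 dB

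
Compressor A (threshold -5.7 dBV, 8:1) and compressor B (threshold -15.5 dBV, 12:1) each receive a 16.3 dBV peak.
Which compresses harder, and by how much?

A: GR = 22 − 22/8 = 19.25 dB.
B: GR = 31.8 − 31.8/12 = 29.15 dB.
B applies 9.9 dB more gain reduction.

B, by 9.9 dB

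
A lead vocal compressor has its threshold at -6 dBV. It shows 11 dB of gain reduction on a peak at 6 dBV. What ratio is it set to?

12:1

Input overshoot = 6 − (-6) = 12 dB.
Output overshoot = 12 − 11 = 1 dB.
Ratio = input overshoot / output overshoot = 12 / 1 = 12.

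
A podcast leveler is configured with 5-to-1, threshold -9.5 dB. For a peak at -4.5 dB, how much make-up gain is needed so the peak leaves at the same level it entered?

4 dB

Overshoot 5 dB → 5/5 = 1 dB after compression, so the compressed level is -9.5 + 1 = -8.5 dB.
Make-up = target − compressed = -4.5 − (-8.5) = 4 dB.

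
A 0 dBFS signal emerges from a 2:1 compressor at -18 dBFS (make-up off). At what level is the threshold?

-36 dBFS

Gain reduction = 0 − (-18) = 18 dB; output overshoot = GR / (R − 1) = 18 / 1 = 18 dB.
Threshold = output − output overshoot = -18 − 18 = -36 dBFS.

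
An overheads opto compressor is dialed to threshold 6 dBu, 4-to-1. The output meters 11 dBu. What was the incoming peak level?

Post-compression overshoot = 11 − 6 = 5 dB.
Before 4:1 compression the overshoot was 5 × 4 = 20 dB, so input = 6 + 20 = 26 dBu.

26 dBu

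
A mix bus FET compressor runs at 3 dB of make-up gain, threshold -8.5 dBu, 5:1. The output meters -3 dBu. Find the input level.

Stripping the +3 dB make-up gives -6 dBu at the gain stage.
The compressed level sits -6 − (-8.5) = 2.5 dB over threshold.
Undo the ratio: input overshoot = 2.5 × 5 = 12.5 dB, giving input = 4 dBu.

4 dBu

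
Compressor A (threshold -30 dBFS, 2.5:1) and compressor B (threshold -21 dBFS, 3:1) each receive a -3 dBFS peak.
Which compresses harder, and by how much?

A, by 4.2 dB

A: overshoot 27 dB → output overshoot 10.8 dB → GR 16.2 dB.
B: overshoot 18 dB → output overshoot 6 dB → GR 12 dB.
Difference: 4.2 dB in favour of A.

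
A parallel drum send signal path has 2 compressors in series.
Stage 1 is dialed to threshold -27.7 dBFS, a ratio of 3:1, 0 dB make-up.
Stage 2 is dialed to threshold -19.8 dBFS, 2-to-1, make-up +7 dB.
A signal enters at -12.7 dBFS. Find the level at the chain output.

Stage 1: 15 dB above -27.7 dBFS, reduced 3:1 to 5 dB above → -22.7 dBFS.
Stage 2: below threshold (-22.7 ≤ -19.8); passes unchanged; make-up brings it to -15.7 dBFS.

-15.7 dBFS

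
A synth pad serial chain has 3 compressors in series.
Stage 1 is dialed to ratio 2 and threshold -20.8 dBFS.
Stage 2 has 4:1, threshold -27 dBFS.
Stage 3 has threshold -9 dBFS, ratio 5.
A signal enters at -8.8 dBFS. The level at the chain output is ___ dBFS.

-23.95 dBFS

Stage 1: overshoot 12 dB → 12/2 = 6 dB → -14.8 dBFS.
Stage 2: -14.8 dBFS is 12.2 dB over -27 dBFS; at 4:1 that becomes 3.05 dB over, giving -23.95 dBFS.
Stage 3: -23.95 dBFS is at or below the -9 dBFS threshold — no compression; output -23.95 dBFS.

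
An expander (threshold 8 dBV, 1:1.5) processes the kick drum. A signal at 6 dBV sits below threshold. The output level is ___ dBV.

Below threshold, a 1:1.5 expander applies gain = (1.5−1)×(T − x) of attenuation.
(1.5−1) × 2 = 1 dB, so output = 6 − 1 = 5 dBV.

5 dBV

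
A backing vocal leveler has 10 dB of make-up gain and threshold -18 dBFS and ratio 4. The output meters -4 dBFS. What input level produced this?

Remove make-up: -4 − 10 = -14 dBFS.
That's 4 dB above the -18 dBFS threshold.
Undo the ratio: input overshoot = 4 × 4 = 16 dB, giving input = -2 dBFS.

-2 dBFS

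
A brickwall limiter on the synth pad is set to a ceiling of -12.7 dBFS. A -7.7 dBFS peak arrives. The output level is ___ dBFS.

The limiter clamps the peak to its -12.7 dBFS ceiling.

-12.7 dBFS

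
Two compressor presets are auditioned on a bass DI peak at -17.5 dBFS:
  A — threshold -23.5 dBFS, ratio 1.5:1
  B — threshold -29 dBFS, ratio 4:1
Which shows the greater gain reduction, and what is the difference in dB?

A: 6 dB over, compressed to 4 dB over, so 2 dB of GR.
B: 11.5 dB over, compressed to 2.875 dB over, so 8.625 dB of GR.
Difference: 6.625 dB in favour of B.

B, by 6.625 dB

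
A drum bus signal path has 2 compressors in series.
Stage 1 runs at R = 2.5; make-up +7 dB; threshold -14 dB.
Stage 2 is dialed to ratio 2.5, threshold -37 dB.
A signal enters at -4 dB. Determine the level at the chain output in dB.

Stage 1: overshoot 10 dB → 10/2.5 = 4 dB → -10 dB; +7 dB make-up → -3 dB.
Stage 2: 34 dB above -37 dB, reduced 2.5:1 to 13.6 dB above → -23.4 dB.

-23.4 dB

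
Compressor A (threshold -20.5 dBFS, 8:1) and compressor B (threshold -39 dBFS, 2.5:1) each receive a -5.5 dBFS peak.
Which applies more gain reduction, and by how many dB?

A: GR = 15 − 15/8 = 13.125 dB.
B: GR = 33.5 − 33.5/2.5 = 20.1 dB.
B reduces 6.975 dB more.

B, by 6.975 dB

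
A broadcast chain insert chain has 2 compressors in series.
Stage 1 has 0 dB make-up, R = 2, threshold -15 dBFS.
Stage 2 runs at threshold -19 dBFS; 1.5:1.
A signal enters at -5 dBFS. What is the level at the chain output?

-13 dBFS

Stage 1: overshoot 10 dB → 10/2 = 5 dB → -10 dBFS.
Stage 2: overshoot 9 dB → 9/1.5 = 6 dB → -13 dBFS.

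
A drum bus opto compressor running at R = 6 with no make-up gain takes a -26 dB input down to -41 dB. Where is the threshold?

Let T be the threshold. Output overshoot = (input overshoot)/R, so -41 − T = (-26 − T)/6.
6·(-41 − T) = -26 − T → 5·T = -246 − (-26) = -220.
T = -220/5 = -44 dB.

-44 dB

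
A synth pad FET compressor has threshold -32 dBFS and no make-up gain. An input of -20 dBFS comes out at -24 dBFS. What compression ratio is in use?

1.5:1

Input overshoot = -20 − (-32) = 12 dB; output overshoot = -24 − (-32) = 8 dB.
Ratio = 12 / 8 = 1.5.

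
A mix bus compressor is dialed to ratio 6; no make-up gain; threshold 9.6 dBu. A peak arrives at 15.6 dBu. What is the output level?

10.6 dBu

Overshoot: 15.6 − 9.6 = 6 dB.
6:1 compression reduces that to 6/6 = 1 dB over.
Output = 9.6 + 1 = 10.6 dBu.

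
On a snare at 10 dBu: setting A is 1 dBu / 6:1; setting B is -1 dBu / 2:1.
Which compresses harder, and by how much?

A: 9 dB over, compressed to 1.5 dB over, so 7.5 dB of GR.
B: 11 dB over, compressed to 5.5 dB over, so 5.5 dB of GR.
A reduces 2 dB more.

A, by 2 dB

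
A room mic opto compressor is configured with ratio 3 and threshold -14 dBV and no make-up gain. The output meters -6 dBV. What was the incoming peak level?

10 dBV

The compressed level sits -6 − (-14) = 8 dB over threshold.
Input overshoot = R × output overshoot = 24 dB → input = -14 + 24 = 10 dBV.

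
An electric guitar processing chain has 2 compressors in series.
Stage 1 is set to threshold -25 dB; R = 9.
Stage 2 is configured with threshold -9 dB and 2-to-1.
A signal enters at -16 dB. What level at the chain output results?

Stage 1: -16 dB is 9 dB over -25 dB; at 9:1 that becomes 1 dB over, giving -24 dB.
Stage 2: -24 dB is at or below the -9 dB threshold — no compression; output -24 dB.

-24 dB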